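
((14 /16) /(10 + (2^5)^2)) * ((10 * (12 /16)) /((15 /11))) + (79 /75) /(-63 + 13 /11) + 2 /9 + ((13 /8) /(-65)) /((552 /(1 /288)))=26653891769 /127021824000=0.21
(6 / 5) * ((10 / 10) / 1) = 6 / 5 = 1.20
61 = 61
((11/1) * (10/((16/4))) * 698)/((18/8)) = 76780/9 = 8531.11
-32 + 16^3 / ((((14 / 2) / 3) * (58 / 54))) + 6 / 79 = 25698338 / 16037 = 1602.44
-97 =-97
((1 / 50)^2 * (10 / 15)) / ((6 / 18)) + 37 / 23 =46273 / 28750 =1.61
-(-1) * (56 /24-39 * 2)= -227 /3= -75.67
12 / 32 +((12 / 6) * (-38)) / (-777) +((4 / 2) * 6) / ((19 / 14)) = 1100129 / 118104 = 9.31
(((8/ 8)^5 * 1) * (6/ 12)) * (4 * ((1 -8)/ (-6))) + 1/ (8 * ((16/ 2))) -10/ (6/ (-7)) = 897/ 64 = 14.02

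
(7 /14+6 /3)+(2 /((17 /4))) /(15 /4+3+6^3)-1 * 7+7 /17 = -123785 /30294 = -4.09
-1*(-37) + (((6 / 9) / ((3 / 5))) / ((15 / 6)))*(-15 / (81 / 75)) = 2497 / 81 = 30.83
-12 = -12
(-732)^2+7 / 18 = 9644839 / 18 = 535824.39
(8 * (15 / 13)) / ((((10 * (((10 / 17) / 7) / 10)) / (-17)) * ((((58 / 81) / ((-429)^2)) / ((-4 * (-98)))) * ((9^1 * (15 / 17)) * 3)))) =-7897422111.89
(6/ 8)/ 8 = 3/ 32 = 0.09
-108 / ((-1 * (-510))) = -0.21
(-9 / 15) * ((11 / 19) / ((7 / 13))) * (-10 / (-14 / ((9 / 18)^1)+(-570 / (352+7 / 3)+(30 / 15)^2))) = -11693 / 46417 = -0.25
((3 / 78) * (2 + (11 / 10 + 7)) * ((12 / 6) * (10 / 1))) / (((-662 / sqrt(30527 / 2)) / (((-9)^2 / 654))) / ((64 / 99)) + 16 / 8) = -0.12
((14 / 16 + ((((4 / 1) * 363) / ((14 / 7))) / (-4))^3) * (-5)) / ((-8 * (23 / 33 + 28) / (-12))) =1562626.01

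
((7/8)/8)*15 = 105/64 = 1.64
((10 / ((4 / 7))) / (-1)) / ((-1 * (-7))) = -5 / 2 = -2.50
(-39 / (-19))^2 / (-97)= -1521 / 35017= -0.04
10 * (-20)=-200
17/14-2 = -0.79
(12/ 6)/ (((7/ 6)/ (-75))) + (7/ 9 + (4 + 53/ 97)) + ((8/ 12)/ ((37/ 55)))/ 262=-3650473873/ 29620017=-123.24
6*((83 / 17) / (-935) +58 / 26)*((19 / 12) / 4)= 2184411 / 413270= 5.29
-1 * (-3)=3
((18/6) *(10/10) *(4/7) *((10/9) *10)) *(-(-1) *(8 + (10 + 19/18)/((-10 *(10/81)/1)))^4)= 1330863361/84000000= 15.84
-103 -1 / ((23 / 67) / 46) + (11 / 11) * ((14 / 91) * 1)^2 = -236.98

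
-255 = -255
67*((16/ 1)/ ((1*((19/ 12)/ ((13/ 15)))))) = 55744/ 95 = 586.78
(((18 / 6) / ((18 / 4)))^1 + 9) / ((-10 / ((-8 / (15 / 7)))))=812 / 225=3.61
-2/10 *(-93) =93/5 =18.60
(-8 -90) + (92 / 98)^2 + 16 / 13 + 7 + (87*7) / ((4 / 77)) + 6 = 1453322485 / 124852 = 11640.36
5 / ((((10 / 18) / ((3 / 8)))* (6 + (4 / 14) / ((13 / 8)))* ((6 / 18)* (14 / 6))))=0.70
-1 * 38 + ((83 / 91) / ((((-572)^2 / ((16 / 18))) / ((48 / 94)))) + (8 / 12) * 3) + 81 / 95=-876090524801 / 24926206305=-35.15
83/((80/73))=6059/80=75.74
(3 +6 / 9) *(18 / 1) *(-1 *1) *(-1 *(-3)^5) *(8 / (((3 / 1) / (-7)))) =299376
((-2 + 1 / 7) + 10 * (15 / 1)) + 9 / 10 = 10433 / 70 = 149.04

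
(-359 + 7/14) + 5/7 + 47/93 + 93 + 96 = -219101/1302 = -168.28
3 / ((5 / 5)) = 3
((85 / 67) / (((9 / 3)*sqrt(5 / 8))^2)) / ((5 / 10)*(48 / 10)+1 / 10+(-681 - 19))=-272 / 841185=-0.00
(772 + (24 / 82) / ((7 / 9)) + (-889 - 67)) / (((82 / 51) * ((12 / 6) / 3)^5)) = -163277775 / 188272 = -867.24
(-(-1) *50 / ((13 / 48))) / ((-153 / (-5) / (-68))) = -16000 / 39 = -410.26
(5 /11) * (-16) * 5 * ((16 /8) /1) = -800 /11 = -72.73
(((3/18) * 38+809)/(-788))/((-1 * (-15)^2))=1223/265950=0.00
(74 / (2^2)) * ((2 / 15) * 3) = 37 / 5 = 7.40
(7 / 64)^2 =49 / 4096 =0.01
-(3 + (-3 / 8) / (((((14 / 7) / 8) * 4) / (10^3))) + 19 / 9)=3329 / 9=369.89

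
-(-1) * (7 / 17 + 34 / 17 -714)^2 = 146337409 / 289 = 506357.82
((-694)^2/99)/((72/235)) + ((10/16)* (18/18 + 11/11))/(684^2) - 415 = 11790135925/762432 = 15463.85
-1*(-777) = 777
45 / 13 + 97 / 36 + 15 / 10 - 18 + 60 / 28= -26867 / 3276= -8.20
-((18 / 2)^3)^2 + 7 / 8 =-531440.12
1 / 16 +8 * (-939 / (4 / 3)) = -90143 / 16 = -5633.94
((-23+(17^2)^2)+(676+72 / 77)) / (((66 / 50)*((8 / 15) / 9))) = 3645826875 / 3388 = 1076100.02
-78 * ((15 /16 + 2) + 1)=-2457 /8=-307.12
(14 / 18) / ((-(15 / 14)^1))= -98 / 135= -0.73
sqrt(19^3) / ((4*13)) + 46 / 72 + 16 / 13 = 19*sqrt(19) / 52 + 875 / 468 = 3.46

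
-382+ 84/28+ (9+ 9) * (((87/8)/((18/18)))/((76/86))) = -157.49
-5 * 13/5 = -13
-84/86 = -42/43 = -0.98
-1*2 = -2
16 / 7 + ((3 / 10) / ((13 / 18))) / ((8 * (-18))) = 16619 / 7280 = 2.28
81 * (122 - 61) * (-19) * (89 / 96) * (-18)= 25065693 / 16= 1566605.81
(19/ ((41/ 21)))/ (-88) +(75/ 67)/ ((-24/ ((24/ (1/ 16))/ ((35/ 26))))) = -22701051/ 1692152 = -13.42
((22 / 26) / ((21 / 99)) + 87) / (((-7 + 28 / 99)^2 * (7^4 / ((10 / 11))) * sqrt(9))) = 983664 / 3864887299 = 0.00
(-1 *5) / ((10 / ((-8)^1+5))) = 1.50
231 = 231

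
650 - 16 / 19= 12334 / 19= 649.16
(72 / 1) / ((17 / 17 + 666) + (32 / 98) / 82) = 144648 / 1340011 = 0.11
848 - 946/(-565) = 480066/565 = 849.67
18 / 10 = 9 / 5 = 1.80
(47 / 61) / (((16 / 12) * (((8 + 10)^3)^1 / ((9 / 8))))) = 47 / 421632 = 0.00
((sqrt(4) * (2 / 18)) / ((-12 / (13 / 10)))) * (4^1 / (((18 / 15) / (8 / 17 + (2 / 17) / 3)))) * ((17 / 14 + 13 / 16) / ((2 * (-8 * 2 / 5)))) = 191815 / 14805504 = 0.01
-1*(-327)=327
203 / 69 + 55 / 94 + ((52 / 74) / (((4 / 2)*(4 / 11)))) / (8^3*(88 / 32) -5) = 103286941 / 29277804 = 3.53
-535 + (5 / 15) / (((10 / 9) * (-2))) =-10703 / 20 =-535.15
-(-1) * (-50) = -50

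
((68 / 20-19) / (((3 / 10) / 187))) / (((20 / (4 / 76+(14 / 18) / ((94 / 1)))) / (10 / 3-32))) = 102337807 / 120555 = 848.89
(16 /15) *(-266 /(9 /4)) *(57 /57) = -17024 /135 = -126.10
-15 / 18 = -5 / 6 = -0.83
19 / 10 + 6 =79 / 10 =7.90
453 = 453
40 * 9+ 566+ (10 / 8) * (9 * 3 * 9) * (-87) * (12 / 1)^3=-45663634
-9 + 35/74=-631/74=-8.53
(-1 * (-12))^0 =1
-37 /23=-1.61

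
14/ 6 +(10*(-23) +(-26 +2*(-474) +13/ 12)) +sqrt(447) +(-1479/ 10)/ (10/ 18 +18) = -12109711/ 10020 +sqrt(447) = -1187.41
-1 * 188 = -188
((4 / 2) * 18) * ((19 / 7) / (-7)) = -684 / 49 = -13.96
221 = 221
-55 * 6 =-330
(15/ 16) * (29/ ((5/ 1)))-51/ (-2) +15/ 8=525/ 16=32.81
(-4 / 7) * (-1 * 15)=60 / 7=8.57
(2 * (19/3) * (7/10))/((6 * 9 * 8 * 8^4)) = 133/26542080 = 0.00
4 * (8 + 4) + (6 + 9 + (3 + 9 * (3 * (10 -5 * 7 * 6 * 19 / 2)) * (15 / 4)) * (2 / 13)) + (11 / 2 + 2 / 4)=-30850.73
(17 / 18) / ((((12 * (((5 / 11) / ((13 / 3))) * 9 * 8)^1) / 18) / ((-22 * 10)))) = -26741 / 648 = -41.27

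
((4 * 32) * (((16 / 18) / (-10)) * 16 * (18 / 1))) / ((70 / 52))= -425984 / 175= -2434.19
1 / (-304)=-1 / 304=-0.00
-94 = -94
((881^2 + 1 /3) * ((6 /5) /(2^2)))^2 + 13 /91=9488216041973 /175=54218377382.70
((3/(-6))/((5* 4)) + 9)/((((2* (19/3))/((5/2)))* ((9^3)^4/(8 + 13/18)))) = 56363/1030302949082688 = 0.00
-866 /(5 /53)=-45898 /5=-9179.60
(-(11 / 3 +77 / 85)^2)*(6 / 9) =-2719112 / 195075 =-13.94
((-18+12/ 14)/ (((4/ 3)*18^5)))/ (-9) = 5/ 6613488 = 0.00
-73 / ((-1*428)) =73 / 428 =0.17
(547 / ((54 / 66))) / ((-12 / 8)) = -12034 / 27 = -445.70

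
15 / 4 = 3.75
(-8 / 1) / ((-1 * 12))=2 / 3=0.67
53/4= 13.25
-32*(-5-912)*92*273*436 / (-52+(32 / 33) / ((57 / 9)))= -799508854144 / 129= -6197743055.38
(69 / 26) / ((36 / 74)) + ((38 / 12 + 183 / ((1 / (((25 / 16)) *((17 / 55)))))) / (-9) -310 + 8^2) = -15488281 / 61776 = -250.72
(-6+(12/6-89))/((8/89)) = -8277/8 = -1034.62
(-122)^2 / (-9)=-14884 / 9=-1653.78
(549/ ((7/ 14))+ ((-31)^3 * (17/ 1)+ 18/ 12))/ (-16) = 1010695/ 32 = 31584.22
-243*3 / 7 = -729 / 7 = -104.14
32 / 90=16 / 45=0.36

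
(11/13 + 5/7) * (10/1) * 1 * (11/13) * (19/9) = 296780/10647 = 27.87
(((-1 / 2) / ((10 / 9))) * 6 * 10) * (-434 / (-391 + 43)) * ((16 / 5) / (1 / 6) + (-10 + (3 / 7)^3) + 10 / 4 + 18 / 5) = -14716971 / 28420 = -517.84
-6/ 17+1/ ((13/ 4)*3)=-166/ 663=-0.25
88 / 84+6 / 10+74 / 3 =921 / 35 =26.31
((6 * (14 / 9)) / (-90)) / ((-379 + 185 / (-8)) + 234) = 112 / 181575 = 0.00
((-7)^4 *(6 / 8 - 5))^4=2775647594103645121 / 256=10842373414467363.75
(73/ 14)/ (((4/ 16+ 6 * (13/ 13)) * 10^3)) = 73/ 87500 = 0.00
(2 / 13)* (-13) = -2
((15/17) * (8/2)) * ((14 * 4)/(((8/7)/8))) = 1383.53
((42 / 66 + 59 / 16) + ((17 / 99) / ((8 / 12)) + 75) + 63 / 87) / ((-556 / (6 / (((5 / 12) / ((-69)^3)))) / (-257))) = -175595670.90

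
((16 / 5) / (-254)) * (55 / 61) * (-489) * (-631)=-27153192 / 7747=-3504.99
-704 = -704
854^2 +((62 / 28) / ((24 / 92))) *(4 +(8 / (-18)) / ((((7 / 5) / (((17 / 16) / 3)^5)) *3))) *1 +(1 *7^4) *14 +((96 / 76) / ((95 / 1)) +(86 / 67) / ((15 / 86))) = 18662830146975068327281 / 24460723045269504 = 762971.32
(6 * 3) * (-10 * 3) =-540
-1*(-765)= 765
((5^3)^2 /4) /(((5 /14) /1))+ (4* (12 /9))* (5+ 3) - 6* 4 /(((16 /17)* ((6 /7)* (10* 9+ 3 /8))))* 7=10977.86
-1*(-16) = 16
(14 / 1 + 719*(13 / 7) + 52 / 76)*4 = 718184 / 133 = 5399.88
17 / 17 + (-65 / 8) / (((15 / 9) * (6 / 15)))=-11.19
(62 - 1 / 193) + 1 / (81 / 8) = 970709 / 15633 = 62.09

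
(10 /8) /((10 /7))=0.88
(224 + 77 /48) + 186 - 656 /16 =17789 /48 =370.60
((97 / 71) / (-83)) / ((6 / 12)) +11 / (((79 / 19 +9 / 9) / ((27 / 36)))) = 3618863 / 2310056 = 1.57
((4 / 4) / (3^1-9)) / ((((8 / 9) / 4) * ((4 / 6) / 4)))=-9 / 2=-4.50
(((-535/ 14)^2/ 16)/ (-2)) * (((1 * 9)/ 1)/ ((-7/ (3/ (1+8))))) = 858675/ 43904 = 19.56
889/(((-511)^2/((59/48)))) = 7493/1790544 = 0.00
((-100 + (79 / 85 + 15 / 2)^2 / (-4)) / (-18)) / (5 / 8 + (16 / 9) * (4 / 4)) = 13613489 / 4999700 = 2.72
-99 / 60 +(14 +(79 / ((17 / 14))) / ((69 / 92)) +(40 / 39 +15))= 1526501 / 13260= 115.12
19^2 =361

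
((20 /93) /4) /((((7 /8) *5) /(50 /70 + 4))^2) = 23232 /372155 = 0.06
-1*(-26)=26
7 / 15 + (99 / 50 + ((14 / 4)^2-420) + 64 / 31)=-3750121 / 9300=-403.24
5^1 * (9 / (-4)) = -45 / 4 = -11.25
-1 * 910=-910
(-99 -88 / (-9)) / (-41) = 803 / 369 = 2.18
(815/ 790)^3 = 4330747/ 3944312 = 1.10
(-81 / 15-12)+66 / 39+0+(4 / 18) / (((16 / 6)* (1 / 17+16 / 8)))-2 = -96463 / 5460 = -17.67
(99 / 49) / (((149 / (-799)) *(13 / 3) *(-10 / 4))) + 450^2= 96099887106 / 474565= 202501.00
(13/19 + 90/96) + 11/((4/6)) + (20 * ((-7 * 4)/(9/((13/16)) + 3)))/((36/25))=-4758677/500688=-9.50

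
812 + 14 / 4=815.50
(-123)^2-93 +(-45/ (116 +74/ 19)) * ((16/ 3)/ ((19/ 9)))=17124924/ 1139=15035.05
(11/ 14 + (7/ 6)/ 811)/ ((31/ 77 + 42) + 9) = 73733/ 4814907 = 0.02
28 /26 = 1.08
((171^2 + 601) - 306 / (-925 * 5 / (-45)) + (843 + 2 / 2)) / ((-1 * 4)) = -7095449 / 925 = -7670.76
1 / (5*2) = 1 / 10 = 0.10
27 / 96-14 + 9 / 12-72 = -2719 / 32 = -84.97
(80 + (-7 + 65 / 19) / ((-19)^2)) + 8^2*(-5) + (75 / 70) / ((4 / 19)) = -90233953 / 384104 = -234.92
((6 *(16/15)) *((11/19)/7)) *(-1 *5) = -352/133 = -2.65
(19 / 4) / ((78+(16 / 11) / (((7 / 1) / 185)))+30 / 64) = 11704 / 288067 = 0.04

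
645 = 645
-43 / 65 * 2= -86 / 65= -1.32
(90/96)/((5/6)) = 9/8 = 1.12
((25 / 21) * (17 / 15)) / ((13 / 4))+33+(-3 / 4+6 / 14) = 108415 / 3276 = 33.09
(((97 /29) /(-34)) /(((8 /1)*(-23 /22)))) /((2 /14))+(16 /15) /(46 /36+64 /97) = 57120487 /90258440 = 0.63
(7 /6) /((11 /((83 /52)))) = 581 /3432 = 0.17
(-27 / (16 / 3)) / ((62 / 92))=-1863 / 248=-7.51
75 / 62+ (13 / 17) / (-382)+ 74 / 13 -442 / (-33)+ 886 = 39135450943 / 43181853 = 906.29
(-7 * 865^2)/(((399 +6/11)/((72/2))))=-138271980/293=-471918.02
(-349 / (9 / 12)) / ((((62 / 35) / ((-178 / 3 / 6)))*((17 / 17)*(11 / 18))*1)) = 4348540 / 1023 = 4250.77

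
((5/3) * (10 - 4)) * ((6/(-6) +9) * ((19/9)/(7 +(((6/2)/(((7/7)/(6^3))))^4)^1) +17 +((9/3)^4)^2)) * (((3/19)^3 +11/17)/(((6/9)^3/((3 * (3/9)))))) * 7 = 166396139342358419344200/20559367409509469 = 8093446.46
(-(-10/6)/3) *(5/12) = 25/108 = 0.23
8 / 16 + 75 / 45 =13 / 6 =2.17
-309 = -309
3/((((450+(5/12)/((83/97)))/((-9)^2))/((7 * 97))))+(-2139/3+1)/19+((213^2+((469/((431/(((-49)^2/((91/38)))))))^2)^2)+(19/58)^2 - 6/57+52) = 2107656292841178674251452212636258433/1487578962397631559515540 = 1416836582203.43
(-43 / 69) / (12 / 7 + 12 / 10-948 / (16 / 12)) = 1505 / 1710027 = 0.00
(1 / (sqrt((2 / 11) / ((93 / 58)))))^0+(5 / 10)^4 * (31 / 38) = 639 / 608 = 1.05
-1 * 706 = -706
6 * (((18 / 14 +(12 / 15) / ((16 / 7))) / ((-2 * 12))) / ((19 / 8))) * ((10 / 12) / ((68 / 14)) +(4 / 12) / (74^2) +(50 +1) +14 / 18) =-131146697 / 14661990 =-8.94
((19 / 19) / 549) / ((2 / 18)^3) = 1.33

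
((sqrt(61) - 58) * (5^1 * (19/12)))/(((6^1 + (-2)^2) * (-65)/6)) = 551/130 - 19 * sqrt(61)/260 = 3.67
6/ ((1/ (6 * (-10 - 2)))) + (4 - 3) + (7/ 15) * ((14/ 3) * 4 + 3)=-420.89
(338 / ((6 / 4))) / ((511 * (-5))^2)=676 / 19584075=0.00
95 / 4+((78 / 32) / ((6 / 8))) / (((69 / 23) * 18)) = 5143 / 216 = 23.81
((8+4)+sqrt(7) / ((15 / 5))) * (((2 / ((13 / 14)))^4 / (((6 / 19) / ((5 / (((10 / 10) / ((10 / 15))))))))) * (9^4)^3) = 610804291542600960 * sqrt(7) / 28561+21988954495533634560 / 28561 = 826476340138172.66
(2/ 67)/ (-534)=-1/ 17889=-0.00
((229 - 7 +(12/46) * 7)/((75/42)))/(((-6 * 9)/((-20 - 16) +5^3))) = -356356/1725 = -206.58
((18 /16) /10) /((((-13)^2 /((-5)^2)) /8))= 45 /338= 0.13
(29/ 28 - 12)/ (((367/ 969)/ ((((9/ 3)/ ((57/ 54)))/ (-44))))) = 422739/ 226072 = 1.87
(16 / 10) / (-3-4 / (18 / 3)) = -24 / 55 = -0.44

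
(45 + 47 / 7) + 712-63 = 4905 / 7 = 700.71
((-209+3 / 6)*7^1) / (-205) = 2919 / 410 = 7.12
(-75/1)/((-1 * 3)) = 25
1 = 1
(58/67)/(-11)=-58/737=-0.08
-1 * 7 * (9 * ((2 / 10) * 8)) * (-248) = 124992 / 5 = 24998.40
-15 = -15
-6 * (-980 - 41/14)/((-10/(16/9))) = -36696/35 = -1048.46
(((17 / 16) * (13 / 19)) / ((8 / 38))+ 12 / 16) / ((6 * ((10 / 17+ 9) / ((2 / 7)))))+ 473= 103625629 / 219072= 473.02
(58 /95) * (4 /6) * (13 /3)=1508 /855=1.76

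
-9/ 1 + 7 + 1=-1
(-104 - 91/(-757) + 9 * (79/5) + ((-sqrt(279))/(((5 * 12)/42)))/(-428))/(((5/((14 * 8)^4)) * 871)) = 413048832 * sqrt(31)/2329925 + 22822639501312/16483675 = 1385547.20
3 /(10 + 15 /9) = 9 /35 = 0.26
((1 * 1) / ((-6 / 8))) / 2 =-0.67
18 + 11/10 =191/10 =19.10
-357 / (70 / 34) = -867 / 5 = -173.40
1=1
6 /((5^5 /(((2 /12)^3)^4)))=1 /1133740800000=0.00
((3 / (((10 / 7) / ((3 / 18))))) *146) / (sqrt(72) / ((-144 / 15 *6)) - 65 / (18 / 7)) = -13392288 / 6624575+ 55188 *sqrt(2) / 6624575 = -2.01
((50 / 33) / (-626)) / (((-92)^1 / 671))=1525 / 86388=0.02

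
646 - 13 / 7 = 644.14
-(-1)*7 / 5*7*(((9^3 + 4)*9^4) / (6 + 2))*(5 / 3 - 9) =-43202763.45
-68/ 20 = -17/ 5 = -3.40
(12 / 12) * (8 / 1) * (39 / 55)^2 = 12168 / 3025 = 4.02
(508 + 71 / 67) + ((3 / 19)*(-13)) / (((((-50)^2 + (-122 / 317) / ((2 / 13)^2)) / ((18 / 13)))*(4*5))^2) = 58026805762403646924 / 113988213155458525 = 509.06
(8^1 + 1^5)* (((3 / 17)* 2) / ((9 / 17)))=6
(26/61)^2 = 676/3721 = 0.18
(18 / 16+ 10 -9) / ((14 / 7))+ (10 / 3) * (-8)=-1229 / 48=-25.60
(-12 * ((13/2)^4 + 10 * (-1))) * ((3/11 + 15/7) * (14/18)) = -880431/22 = -40019.59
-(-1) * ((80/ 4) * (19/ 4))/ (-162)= -95/ 162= -0.59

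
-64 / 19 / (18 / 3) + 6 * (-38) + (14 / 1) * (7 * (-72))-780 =-459680 / 57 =-8064.56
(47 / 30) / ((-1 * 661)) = -47 / 19830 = -0.00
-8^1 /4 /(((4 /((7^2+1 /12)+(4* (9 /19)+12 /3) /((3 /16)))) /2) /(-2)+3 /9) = -110154 /17675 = -6.23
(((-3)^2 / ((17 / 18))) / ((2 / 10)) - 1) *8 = 6344 / 17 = 373.18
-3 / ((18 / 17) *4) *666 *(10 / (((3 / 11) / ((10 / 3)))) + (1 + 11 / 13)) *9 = -6847923 / 13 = -526763.31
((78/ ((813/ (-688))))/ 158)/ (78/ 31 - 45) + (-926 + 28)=-25319419130/ 28195653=-897.99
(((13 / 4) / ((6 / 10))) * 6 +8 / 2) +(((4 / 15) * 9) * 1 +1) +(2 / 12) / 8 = 9581 / 240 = 39.92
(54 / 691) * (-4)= -0.31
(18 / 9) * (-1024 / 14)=-146.29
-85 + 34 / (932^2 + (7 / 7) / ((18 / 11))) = -1328995043 / 15635243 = -85.00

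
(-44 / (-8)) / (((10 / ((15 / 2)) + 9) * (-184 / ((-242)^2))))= -483153 / 2852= -169.41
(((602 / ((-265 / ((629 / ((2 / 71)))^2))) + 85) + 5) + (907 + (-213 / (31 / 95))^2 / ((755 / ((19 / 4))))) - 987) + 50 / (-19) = -3310300235166048333 / 2922535540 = -1132680916.92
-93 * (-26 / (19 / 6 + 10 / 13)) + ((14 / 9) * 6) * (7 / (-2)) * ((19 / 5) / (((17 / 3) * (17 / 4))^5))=1901122520587805484 / 3094550637189215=614.35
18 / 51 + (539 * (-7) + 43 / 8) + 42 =-3725.27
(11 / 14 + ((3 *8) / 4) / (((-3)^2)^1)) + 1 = 103 / 42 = 2.45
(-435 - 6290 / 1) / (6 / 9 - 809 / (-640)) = -12912000 / 3707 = -3483.14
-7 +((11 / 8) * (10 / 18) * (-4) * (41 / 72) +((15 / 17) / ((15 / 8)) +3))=-116095 / 22032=-5.27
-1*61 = -61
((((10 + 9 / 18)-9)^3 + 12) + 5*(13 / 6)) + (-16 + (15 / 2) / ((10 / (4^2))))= 533 / 24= 22.21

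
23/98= 0.23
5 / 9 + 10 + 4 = 131 / 9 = 14.56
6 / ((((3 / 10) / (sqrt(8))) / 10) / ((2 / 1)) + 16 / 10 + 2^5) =7168000 / 40140799- 800 * sqrt(2) / 40140799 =0.18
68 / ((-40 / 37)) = -629 / 10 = -62.90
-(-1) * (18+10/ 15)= 56/ 3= 18.67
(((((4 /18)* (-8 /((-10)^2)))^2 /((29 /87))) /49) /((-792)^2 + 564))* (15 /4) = 1 /8652254625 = 0.00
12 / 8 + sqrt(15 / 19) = sqrt(285) / 19 + 3 / 2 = 2.39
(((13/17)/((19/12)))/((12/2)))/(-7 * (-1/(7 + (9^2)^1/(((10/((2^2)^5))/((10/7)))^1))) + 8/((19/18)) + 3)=1078909/141801454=0.01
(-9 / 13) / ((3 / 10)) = -2.31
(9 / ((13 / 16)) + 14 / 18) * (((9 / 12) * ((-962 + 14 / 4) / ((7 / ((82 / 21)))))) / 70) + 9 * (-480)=-782627871 / 178360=-4387.91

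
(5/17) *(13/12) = 65/204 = 0.32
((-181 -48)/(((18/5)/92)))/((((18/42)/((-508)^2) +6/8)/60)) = -1902912323200/4064517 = -468176.74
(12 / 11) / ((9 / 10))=40 / 33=1.21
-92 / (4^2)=-5.75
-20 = -20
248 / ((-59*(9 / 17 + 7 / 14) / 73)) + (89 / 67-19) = -43685872 / 138355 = -315.75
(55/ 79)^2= 3025/ 6241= 0.48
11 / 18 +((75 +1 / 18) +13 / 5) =1174 / 15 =78.27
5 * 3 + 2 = 17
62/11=5.64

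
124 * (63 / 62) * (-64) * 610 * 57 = -280385280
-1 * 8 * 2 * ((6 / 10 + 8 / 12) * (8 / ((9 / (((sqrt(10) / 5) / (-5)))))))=2432 * sqrt(10) / 3375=2.28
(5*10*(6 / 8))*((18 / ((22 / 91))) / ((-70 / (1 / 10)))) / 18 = -39 / 176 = -0.22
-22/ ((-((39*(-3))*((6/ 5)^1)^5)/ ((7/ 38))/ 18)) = -240625/ 960336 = -0.25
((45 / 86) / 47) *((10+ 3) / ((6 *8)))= 195 / 64672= 0.00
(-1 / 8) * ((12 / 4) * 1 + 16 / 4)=-7 / 8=-0.88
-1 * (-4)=4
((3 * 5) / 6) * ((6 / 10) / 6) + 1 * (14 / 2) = 29 / 4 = 7.25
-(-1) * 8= 8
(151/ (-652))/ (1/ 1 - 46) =151/ 29340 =0.01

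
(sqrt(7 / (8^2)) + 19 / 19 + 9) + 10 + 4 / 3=21.66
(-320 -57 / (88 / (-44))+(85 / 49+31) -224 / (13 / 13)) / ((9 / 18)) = -47311 / 49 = -965.53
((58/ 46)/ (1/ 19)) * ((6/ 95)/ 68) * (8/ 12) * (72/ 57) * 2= 0.04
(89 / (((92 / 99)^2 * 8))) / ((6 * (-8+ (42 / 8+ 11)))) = 8811 / 33856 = 0.26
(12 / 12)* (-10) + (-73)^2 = 5319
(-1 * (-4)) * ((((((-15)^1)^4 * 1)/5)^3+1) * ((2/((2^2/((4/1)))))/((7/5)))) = 5931261160720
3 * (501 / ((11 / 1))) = 136.64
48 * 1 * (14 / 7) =96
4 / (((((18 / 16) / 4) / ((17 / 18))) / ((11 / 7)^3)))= 1448128 / 27783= 52.12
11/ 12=0.92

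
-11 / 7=-1.57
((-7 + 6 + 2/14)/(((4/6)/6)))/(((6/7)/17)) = -153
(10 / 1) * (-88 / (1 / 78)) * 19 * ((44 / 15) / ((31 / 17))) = -65034112 / 31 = -2097874.58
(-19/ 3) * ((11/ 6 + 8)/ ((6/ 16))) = -4484/ 27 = -166.07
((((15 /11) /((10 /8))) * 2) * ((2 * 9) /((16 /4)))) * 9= 972 /11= 88.36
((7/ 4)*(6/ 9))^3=343/ 216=1.59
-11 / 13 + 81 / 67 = 316 / 871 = 0.36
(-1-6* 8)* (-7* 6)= 2058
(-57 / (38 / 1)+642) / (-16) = -1281 / 32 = -40.03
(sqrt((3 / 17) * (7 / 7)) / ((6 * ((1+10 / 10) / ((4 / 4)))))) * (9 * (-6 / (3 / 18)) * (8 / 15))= -72 * sqrt(51) / 85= -6.05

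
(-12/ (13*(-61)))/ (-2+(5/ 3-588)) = -36/ 1399645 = -0.00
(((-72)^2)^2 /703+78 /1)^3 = 19527456561784470909000 /347428927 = 56205615146675.66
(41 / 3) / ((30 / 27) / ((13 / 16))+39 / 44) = 1716 / 283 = 6.06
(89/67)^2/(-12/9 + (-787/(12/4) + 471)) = 0.01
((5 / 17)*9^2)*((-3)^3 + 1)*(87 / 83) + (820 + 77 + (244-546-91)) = -204966 / 1411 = -145.26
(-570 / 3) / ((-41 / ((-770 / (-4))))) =36575 / 41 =892.07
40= 40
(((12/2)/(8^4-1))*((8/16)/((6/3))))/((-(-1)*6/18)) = 1/910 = 0.00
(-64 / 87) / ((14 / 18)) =-0.95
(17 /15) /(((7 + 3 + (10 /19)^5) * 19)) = 2215457 /372914850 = 0.01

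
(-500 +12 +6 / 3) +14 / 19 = -9220 / 19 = -485.26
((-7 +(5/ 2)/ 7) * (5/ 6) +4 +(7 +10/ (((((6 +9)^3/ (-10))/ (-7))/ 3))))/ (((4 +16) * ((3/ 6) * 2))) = 7669/ 25200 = 0.30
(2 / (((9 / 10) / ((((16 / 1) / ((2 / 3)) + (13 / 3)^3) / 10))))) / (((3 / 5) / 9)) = 28450 / 81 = 351.23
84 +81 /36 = 86.25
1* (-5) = -5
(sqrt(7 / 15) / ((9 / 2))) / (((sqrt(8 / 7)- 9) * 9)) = -14 * sqrt(105) / 75465- 28 * sqrt(30) / 679185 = -0.00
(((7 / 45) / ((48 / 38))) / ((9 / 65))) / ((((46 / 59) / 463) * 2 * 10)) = 47231093 / 1788480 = 26.41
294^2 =86436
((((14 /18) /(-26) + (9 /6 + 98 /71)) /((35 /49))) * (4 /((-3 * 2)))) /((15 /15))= -331492 /124605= -2.66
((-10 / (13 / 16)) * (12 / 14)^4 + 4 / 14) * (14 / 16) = -99221 / 17836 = -5.56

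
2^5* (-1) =-32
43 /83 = 0.52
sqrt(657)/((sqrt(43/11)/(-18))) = -54*sqrt(34529)/43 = -233.36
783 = 783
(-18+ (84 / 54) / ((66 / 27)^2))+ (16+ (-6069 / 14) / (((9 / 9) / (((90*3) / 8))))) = -14164129 / 968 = -14632.36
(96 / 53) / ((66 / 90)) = 1440 / 583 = 2.47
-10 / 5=-2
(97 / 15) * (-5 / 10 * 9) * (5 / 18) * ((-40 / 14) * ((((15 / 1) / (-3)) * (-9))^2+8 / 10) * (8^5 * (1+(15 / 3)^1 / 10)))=2299641856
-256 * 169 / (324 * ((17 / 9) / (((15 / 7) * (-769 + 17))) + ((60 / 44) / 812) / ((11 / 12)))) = -998932014080 / 4936209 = -202368.26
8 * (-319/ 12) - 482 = -2084/ 3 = -694.67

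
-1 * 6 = -6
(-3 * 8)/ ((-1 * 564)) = 2/ 47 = 0.04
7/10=0.70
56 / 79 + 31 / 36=4465 / 2844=1.57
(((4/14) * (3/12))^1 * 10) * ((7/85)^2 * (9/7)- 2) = -14387/10115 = -1.42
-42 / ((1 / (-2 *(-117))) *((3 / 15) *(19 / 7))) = -343980 / 19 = -18104.21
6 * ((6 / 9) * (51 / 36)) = 17 / 3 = 5.67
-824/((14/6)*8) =-309/7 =-44.14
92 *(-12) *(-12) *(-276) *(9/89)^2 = -296172288/7921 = -37390.77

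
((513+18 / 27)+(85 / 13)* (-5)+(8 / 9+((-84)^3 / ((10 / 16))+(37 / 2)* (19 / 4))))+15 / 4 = -4435483627 / 4680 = -947752.91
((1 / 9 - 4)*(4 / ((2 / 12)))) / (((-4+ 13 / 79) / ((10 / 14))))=15800 / 909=17.38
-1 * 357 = -357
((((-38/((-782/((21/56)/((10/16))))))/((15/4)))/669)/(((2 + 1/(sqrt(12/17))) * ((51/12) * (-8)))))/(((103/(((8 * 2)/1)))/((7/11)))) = -0.00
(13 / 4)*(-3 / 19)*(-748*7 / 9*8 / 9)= 136136 / 513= 265.37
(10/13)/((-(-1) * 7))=0.11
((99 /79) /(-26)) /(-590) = 99 /1211860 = 0.00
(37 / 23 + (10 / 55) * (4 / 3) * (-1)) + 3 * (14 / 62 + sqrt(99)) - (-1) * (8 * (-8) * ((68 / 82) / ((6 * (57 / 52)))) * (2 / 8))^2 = 2356888629250 / 385515771003 + 9 * sqrt(11) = 35.96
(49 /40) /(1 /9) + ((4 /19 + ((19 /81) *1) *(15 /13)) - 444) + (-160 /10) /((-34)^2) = -33343589779 /77093640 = -432.51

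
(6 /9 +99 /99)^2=2.78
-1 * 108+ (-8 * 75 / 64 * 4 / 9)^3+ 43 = -29665 / 216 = -137.34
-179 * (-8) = 1432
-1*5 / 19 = -5 / 19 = -0.26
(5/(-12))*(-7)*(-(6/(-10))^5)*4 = 567/625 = 0.91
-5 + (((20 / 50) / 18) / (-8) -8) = -4681 / 360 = -13.00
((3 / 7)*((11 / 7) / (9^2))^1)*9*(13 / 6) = 143 / 882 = 0.16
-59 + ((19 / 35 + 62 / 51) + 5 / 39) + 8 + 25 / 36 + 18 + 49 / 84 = -4153993 / 139230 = -29.84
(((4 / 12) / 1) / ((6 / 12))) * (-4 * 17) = -136 / 3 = -45.33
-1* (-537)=537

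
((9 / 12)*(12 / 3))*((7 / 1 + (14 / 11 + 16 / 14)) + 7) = 3792 / 77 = 49.25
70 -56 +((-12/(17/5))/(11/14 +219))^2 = 38307946334/2736231481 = 14.00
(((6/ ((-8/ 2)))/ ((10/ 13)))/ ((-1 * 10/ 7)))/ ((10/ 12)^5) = 265356/ 78125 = 3.40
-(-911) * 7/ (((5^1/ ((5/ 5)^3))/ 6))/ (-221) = -38262/ 1105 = -34.63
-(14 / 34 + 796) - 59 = -855.41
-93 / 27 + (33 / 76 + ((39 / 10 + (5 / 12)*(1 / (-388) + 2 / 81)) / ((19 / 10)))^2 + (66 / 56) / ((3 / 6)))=321692512303111 / 89854789606848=3.58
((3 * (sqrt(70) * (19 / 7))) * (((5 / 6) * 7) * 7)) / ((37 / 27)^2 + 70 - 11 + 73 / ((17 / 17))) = 484785 * sqrt(70) / 195194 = 20.78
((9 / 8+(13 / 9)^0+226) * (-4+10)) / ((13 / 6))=16425 / 26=631.73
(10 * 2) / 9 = 20 / 9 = 2.22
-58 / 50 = -29 / 25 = -1.16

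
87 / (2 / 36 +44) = 1.97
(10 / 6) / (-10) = -1 / 6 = -0.17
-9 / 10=-0.90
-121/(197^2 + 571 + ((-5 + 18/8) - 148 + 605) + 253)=-484/160349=-0.00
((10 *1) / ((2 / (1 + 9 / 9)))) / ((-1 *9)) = -10 / 9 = -1.11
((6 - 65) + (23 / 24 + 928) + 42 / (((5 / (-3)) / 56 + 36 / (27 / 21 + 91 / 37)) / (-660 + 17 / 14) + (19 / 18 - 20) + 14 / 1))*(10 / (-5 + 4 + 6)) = 16510895134837 / 9582767556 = 1722.98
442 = 442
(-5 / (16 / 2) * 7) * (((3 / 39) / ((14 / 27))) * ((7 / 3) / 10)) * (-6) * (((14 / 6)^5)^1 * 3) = 117649 / 624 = 188.54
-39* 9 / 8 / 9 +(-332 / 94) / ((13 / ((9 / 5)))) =-131097 / 24440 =-5.36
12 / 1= 12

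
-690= -690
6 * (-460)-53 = -2813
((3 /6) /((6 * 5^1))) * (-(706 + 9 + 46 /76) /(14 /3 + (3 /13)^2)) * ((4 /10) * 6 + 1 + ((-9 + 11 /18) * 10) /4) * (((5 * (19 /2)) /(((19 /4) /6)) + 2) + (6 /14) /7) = 2755.72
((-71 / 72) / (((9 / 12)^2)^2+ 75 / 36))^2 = 5161984 / 30569841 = 0.17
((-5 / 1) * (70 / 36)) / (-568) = 175 / 10224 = 0.02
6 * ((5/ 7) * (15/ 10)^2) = 9.64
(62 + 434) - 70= 426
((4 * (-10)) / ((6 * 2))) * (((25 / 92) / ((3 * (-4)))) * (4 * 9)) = 2.72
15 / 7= 2.14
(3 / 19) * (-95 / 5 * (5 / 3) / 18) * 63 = -17.50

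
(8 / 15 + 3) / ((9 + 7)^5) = 53 / 15728640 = 0.00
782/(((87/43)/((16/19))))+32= 590912/1653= 357.48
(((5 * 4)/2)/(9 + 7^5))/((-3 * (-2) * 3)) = 5/151344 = 0.00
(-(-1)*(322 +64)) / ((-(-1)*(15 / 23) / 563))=4998314 / 15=333220.93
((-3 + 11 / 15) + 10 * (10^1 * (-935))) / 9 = -1402534 / 135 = -10389.14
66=66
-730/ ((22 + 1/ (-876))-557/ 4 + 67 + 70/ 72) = 383688/ 25901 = 14.81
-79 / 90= -0.88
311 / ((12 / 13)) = 4043 / 12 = 336.92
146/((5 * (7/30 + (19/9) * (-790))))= -2628/150079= -0.02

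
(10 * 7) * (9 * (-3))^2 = 51030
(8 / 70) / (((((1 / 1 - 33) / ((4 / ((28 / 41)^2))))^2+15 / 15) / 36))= 406909584 / 1475731075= 0.28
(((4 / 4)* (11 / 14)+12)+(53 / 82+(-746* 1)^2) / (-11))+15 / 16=-2554831253 / 50512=-50578.70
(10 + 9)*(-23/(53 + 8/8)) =-437/54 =-8.09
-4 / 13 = -0.31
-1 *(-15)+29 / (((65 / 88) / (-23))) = -57721 / 65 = -888.02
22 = 22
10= 10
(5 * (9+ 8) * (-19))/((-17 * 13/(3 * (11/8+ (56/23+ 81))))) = 4447425/2392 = 1859.29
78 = 78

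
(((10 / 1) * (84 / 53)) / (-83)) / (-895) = 168 / 787421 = 0.00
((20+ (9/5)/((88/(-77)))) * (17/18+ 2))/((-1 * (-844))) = 39061/607680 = 0.06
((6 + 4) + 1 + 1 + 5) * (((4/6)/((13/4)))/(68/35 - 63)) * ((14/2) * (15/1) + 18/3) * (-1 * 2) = 352240/27781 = 12.68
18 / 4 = 9 / 2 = 4.50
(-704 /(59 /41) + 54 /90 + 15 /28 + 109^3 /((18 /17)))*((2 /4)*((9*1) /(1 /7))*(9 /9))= 90887701879 /2360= 38511738.08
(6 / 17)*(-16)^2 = 90.35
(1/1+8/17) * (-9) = -225/17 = -13.24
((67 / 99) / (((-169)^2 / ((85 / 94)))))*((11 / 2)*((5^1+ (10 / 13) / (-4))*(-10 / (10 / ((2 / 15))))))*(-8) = 284750 / 471170817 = 0.00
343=343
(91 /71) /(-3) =-91 /213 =-0.43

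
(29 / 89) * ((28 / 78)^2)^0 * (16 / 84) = 116 / 1869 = 0.06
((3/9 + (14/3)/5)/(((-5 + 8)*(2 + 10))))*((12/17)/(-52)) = -19/39780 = -0.00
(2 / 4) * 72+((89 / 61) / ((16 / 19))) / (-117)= 4109221 / 114192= 35.99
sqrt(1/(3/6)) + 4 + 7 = sqrt(2) + 11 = 12.41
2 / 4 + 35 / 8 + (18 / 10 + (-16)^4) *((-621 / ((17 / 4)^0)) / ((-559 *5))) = 1628503977 / 111800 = 14566.23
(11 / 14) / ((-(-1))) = 11 / 14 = 0.79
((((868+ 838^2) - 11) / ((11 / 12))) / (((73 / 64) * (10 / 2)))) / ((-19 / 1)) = -539981568 / 76285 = -7078.48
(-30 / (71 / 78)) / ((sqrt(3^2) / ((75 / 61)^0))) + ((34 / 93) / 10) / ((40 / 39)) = -4820309 / 440200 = -10.95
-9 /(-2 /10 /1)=45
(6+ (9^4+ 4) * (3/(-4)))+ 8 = -19639/4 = -4909.75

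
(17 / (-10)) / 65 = -17 / 650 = -0.03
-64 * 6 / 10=-192 / 5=-38.40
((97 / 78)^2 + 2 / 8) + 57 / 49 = 441179 / 149058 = 2.96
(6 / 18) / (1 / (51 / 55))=17 / 55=0.31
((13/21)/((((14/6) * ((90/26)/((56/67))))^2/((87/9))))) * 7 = 4077632/9090225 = 0.45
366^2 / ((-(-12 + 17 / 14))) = 12419.76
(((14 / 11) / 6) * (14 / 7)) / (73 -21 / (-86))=1204 / 207867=0.01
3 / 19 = 0.16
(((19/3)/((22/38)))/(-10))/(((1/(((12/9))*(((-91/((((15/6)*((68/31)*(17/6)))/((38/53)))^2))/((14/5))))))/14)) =91173614168/64517884475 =1.41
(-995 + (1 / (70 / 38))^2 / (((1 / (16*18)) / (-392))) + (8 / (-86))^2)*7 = -11087216917 / 46225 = -239853.26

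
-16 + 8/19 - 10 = -486/19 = -25.58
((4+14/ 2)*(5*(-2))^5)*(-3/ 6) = 550000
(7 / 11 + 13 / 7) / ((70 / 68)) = 6528 / 2695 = 2.42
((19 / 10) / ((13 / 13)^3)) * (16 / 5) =152 / 25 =6.08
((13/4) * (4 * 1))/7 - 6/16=83/56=1.48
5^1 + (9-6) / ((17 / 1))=88 / 17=5.18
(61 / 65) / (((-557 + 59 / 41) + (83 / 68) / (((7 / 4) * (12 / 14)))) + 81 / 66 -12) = -1403061 / 845489125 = -0.00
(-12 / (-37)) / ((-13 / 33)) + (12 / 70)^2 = -467784 / 589225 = -0.79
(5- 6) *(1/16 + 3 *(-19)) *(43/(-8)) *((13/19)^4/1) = -1118820053/16681088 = -67.07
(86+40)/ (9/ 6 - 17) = -252/ 31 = -8.13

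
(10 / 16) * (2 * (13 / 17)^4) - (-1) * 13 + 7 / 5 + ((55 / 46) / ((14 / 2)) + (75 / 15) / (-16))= 15798213187 / 1075750480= 14.69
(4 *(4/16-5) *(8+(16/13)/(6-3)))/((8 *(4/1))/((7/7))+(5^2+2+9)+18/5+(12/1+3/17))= -529720/277719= -1.91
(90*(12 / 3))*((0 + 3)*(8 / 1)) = 8640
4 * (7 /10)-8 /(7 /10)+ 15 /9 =-731 /105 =-6.96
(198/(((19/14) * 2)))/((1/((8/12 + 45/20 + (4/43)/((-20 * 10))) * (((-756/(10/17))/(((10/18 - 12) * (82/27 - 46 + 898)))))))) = 57015017829/2040661750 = 27.94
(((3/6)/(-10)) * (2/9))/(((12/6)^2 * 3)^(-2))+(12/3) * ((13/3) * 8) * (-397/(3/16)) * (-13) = 171758008/45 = 3816844.62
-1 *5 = -5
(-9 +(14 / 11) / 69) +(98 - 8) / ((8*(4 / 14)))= 184549 / 6072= 30.39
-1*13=-13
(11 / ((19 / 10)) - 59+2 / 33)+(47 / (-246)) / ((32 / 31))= -29249771 / 548416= -53.34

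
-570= -570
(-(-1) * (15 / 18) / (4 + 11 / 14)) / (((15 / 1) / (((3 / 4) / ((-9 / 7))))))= -49 / 7236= -0.01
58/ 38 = 1.53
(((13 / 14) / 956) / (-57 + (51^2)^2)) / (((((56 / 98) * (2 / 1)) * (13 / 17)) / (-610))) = -85 / 848193792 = -0.00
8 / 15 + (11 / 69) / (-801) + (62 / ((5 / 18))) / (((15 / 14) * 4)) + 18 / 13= 969930529 / 17962425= 54.00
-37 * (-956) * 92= 3254224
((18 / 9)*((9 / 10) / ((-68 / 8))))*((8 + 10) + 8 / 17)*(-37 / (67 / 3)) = 627372 / 96815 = 6.48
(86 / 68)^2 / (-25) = -1849 / 28900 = -0.06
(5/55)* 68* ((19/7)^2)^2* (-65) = -576018820/26411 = -21809.81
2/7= 0.29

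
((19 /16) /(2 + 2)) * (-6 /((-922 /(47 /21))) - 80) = -4904147 /206528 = -23.75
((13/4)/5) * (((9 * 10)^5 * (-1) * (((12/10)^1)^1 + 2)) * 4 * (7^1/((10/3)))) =-103170412800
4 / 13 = 0.31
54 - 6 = 48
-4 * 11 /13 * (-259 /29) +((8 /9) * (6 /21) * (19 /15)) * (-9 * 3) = 284252 /13195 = 21.54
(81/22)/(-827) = -81/18194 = -0.00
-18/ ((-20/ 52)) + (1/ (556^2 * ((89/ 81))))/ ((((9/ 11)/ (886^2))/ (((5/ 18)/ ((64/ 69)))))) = 209741947527/ 4402096640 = 47.65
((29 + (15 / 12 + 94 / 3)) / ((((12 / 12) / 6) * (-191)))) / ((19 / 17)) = -12563 / 7258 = -1.73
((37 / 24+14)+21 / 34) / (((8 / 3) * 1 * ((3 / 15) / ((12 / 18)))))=32965 / 1632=20.20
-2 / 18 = -1 / 9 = -0.11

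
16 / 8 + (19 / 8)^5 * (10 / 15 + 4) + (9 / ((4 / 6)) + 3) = 18242005 / 49152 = 371.13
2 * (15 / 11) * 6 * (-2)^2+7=797 / 11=72.45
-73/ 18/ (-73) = 0.06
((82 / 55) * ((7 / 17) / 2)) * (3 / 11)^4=23247 / 13689335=0.00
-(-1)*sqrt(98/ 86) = 7*sqrt(43)/ 43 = 1.07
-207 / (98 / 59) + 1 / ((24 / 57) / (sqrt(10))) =-12213 / 98 + 19* sqrt(10) / 8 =-117.11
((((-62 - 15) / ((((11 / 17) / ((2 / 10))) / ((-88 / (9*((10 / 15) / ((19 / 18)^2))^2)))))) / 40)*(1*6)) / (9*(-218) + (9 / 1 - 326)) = -170590189 / 3987338400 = -0.04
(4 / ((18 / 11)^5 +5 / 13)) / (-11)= -761332 / 25369639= -0.03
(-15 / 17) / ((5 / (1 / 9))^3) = -1 / 103275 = -0.00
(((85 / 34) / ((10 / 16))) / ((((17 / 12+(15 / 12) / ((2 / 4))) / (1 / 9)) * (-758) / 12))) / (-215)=32 / 3829795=0.00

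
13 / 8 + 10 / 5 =29 / 8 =3.62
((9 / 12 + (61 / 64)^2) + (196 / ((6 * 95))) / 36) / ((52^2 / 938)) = 0.58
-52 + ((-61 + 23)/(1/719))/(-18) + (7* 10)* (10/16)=54347/36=1509.64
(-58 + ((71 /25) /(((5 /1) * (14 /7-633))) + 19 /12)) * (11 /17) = -34552441 /946500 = -36.51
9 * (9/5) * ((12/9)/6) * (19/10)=171/25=6.84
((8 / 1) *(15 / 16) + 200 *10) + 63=4141 / 2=2070.50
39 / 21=13 / 7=1.86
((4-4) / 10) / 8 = 0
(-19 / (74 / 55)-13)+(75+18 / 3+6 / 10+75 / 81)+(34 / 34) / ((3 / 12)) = 593449 / 9990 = 59.40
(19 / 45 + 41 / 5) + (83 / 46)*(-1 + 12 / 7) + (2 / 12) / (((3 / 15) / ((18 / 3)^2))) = 578311 / 14490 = 39.91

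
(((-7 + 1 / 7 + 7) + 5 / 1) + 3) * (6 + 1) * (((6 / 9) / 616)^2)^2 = 19 / 242977819392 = 0.00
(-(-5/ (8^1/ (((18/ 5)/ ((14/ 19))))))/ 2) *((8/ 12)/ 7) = 57/ 392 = 0.15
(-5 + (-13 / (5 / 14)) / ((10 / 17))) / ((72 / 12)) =-836 / 75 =-11.15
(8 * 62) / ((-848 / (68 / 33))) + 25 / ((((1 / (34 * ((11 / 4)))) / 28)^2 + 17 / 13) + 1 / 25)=91070287612504 / 5250531295713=17.34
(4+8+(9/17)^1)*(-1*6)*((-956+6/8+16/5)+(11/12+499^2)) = -1585038648/85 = -18647513.51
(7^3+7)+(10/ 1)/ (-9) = 3140/ 9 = 348.89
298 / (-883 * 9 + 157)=-149 / 3895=-0.04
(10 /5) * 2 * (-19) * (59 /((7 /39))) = -174876 /7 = -24982.29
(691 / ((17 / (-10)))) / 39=-6910 / 663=-10.42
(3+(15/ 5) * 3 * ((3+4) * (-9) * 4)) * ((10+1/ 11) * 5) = -1257075/ 11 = -114279.55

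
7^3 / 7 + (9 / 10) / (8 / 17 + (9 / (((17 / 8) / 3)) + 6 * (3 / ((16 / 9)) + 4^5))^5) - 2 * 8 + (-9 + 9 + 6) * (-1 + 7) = 143160705503507915357658154441977 / 2074792833384172686339837507365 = 69.00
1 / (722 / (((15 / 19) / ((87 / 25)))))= 125 / 397822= 0.00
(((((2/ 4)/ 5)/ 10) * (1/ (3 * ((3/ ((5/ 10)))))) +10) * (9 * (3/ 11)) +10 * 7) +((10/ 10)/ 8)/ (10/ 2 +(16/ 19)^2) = 214396729/ 2267100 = 94.57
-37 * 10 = -370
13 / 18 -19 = -329 / 18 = -18.28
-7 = -7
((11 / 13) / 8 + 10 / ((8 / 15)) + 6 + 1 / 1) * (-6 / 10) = -15.51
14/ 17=0.82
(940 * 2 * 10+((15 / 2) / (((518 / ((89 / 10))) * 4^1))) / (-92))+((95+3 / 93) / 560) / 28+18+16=15581526609837 / 827308160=18834.01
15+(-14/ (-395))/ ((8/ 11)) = 23777/ 1580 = 15.05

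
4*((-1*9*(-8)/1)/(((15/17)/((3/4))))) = 1224/5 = 244.80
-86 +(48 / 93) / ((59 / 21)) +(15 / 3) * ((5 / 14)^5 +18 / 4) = -62254399107 / 983680096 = -63.29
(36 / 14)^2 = 324 / 49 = 6.61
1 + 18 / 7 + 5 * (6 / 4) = 155 / 14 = 11.07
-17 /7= -2.43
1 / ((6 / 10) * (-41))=-5 / 123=-0.04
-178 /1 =-178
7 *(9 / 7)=9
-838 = -838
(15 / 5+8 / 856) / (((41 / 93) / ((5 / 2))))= 74865 / 4387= 17.07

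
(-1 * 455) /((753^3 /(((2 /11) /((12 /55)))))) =-2275 /2561746662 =-0.00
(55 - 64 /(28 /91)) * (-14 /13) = 2142 /13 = 164.77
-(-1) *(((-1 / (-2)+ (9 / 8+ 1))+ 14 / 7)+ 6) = 85 / 8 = 10.62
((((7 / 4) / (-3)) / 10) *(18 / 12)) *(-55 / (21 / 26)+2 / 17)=6067 / 1020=5.95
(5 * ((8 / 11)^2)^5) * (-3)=-16106127360 / 25937424601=-0.62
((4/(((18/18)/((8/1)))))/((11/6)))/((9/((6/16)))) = 8/11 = 0.73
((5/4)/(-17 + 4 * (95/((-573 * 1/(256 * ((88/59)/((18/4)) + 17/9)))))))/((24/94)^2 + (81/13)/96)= -12944474920/530724881751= -0.02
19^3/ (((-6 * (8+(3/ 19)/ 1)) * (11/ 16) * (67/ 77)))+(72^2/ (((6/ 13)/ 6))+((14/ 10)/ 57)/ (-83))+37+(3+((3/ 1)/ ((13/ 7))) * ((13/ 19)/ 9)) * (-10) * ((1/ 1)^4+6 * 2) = 66788.79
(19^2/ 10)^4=16983563041/ 10000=1698356.30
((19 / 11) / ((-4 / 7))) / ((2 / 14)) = -931 / 44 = -21.16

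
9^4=6561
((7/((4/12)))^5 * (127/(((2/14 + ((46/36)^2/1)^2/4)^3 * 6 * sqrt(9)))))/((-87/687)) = -167574266514119187504525606912/390361392019219862459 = -429279815.93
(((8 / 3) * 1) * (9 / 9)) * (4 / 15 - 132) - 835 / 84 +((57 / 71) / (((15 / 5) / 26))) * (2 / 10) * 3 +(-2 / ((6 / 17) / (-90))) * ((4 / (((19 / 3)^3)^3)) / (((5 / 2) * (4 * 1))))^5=-13969656417434697733240014447643284161419959736110547463518255178341 / 39124693624818145549086267220757554754782648645984958421183067500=-357.05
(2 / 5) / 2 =1 / 5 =0.20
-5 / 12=-0.42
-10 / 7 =-1.43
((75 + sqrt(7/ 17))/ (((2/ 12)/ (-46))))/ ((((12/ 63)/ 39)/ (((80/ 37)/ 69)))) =-4914000/ 37 - 65520 * sqrt(119)/ 629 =-133947.12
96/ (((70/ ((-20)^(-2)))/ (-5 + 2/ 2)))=-12/ 875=-0.01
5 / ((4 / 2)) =2.50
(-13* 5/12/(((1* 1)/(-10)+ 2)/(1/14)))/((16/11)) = -3575/25536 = -0.14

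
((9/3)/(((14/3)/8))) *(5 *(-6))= -1080/7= -154.29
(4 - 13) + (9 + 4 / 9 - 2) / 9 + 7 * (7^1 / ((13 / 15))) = 50929 / 1053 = 48.37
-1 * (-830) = 830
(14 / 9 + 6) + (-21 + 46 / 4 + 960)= 958.06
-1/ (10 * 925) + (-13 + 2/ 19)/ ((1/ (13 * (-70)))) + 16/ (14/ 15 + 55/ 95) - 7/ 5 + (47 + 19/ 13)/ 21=11566309045393/ 984727250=11745.70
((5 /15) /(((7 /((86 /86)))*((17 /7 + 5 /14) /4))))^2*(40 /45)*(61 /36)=0.01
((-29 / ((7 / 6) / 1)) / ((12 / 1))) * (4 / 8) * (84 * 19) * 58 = -95874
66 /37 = 1.78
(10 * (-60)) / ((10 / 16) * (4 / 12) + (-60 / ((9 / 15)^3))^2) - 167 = -1670082269 / 10000027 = -167.01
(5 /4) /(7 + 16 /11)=55 /372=0.15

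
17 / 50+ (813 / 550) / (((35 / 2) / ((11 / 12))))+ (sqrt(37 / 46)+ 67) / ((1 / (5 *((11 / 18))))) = 55 *sqrt(1702) / 828+ 6461899 / 31500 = 207.88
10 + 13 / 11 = 123 / 11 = 11.18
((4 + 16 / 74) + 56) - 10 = 50.22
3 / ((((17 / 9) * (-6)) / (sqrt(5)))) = -0.59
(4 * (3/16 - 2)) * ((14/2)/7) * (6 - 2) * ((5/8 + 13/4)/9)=-899/72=-12.49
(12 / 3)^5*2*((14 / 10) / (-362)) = -7168 / 905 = -7.92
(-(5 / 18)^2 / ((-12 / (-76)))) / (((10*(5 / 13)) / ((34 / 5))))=-4199 / 4860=-0.86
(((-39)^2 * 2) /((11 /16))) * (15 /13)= 5105.45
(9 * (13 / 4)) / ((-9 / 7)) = -91 / 4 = -22.75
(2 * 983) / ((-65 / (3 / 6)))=-983 / 65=-15.12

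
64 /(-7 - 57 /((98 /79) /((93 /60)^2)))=-2508800 /4601783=-0.55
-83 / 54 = -1.54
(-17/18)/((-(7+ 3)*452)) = 17/81360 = 0.00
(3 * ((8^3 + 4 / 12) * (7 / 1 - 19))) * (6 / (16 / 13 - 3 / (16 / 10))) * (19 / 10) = 109336032 / 335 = 326376.21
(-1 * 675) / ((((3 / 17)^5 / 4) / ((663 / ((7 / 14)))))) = -62757679400 / 3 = -20919226466.67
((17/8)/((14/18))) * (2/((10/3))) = 459/280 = 1.64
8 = 8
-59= -59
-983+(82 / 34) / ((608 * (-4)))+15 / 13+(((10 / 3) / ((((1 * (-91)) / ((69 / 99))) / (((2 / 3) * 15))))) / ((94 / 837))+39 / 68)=-983.55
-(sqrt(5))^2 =-5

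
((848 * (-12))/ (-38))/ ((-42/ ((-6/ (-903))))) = -1696/ 40033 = -0.04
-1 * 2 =-2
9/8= 1.12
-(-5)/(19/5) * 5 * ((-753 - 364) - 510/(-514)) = -35851750/4883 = -7342.16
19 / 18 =1.06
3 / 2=1.50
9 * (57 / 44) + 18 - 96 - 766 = -36623 / 44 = -832.34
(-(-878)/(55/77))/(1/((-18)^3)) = -7168694.40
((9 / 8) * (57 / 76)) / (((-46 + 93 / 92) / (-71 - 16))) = 54027 / 33112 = 1.63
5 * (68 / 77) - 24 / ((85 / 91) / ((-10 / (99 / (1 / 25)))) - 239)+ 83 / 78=2842527211 / 513951438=5.53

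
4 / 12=1 / 3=0.33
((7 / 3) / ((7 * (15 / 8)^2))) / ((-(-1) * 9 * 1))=64 / 6075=0.01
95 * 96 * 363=3310560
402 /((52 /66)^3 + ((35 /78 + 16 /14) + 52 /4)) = 2629294668 /98635525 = 26.66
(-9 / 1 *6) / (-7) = 54 / 7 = 7.71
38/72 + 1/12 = 0.61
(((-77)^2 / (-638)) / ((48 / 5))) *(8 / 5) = -539 / 348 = -1.55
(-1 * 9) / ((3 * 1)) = -3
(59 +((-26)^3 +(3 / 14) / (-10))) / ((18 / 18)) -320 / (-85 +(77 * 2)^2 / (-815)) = -228013035553 / 13018740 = -17514.22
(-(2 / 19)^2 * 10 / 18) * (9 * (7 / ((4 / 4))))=-0.39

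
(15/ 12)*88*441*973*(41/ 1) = 1935209430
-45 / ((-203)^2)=-45 / 41209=-0.00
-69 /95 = -0.73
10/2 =5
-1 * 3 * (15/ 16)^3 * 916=-2318625/ 1024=-2264.28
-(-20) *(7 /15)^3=1372 /675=2.03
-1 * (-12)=12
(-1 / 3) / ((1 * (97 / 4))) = -4 / 291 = -0.01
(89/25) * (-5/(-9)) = 89/45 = 1.98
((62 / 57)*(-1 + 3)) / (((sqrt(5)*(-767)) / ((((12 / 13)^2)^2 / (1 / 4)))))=-3428352*sqrt(5) / 2081097265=-0.00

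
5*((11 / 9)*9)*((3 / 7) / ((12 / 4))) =55 / 7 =7.86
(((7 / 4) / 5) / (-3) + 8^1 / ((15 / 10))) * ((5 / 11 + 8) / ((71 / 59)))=572477 / 15620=36.65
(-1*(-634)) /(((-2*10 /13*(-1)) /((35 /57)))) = 28847 /114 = 253.04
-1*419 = -419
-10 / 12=-5 / 6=-0.83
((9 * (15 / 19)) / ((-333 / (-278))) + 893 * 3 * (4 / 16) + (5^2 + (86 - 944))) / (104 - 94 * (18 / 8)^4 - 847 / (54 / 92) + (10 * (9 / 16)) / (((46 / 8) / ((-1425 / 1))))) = 8790955488 / 287345121949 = 0.03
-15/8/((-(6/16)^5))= 20480/81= 252.84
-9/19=-0.47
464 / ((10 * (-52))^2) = 29 / 16900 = 0.00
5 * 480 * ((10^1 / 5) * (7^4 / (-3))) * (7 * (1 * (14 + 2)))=-430259200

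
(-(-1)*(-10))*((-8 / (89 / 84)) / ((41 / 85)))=571200 / 3649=156.54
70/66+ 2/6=46/33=1.39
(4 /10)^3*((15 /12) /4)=1 /50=0.02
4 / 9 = 0.44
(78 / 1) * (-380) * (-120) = 3556800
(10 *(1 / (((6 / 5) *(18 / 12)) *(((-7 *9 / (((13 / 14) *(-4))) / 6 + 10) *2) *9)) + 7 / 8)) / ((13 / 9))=1896145 / 312156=6.07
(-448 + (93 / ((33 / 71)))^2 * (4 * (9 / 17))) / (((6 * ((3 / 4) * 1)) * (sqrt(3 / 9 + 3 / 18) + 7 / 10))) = -24286766000 / 18513 + 17347690000 * sqrt(2) / 18513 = 13318.88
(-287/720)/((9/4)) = -287/1620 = -0.18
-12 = -12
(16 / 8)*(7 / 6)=7 / 3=2.33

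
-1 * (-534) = 534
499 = 499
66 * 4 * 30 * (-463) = -3666960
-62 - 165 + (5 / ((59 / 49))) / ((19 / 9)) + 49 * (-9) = -746623 / 1121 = -666.03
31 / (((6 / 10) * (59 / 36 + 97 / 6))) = 1860 / 641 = 2.90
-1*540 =-540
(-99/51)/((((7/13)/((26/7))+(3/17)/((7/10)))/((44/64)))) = -429429/127768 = -3.36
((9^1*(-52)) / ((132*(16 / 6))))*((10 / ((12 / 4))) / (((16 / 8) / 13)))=-2535 / 88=-28.81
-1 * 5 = -5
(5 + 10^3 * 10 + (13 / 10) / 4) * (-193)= -77241109 / 40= -1931027.72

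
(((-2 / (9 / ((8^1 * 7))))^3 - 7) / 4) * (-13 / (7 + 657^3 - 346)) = 18330403 / 826957345464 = 0.00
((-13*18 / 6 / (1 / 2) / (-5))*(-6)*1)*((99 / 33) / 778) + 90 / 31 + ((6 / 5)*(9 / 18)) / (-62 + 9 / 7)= 64894161 / 25625375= 2.53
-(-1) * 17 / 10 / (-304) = -17 / 3040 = -0.01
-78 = -78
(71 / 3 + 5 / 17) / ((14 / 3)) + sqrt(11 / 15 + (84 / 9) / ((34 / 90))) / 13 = sqrt(1654185) / 3315 + 611 / 119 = 5.52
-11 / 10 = -1.10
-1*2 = -2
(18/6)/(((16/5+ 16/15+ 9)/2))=90/199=0.45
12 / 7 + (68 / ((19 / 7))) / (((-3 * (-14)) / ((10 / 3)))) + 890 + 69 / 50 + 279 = 70268843 / 59850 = 1174.08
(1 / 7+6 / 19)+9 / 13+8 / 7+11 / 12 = 66611 / 20748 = 3.21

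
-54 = -54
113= 113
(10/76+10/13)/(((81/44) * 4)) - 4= -155161/40014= -3.88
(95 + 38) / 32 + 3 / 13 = 1825 / 416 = 4.39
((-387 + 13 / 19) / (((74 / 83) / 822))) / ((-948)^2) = -20865785 / 52649076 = -0.40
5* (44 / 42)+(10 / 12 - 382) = -5263 / 14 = -375.93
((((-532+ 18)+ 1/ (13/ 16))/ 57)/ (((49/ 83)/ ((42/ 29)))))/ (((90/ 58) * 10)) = -184426/ 129675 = -1.42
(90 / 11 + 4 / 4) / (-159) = -101 / 1749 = -0.06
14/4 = 7/2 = 3.50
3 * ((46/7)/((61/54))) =7452/427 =17.45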